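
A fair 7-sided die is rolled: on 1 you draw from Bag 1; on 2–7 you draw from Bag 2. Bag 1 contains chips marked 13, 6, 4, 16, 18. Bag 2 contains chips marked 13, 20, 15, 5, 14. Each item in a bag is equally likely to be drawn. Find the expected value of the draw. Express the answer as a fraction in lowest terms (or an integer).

E[X | Bag 1] = (13 + 6 + 4 + 16 + 18)/5 = 57/5
E[X | Bag 2] = (13 + 20 + 15 + 5 + 14)/5 = 67/5
E[X] = (1/7)·57/5 + (6/7)·67/5 = 459/35

459/35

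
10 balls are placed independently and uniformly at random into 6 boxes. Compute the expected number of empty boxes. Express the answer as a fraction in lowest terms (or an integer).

Let Xⱼ=1 if box j is empty. P(Xⱼ=1) = ((6-1)/6)^10 = 9765625/60466176.
By linearity, E[#empty] = 6·9765625/60466176 = 9765625/10077696.

9765625/10077696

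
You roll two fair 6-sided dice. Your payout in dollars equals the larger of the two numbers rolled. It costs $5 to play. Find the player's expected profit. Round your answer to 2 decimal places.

Distribution of the larger of the two numbers rolled: 1 w.p. 1/36, 2 w.p. 1/12, 3 w.p. 5/36, 4 w.p. 7/36, 5 w.p. 1/4, 6 w.p. 11/36
E[payout] = (1/36)·1 + (1/12)·2 + (5/36)·3 + (7/36)·4 + (1/4)·5 + (11/36)·6 = 161/36
Expected profit = 161/36 − 5 = -19/36 ≈ -$0.53

-$0.53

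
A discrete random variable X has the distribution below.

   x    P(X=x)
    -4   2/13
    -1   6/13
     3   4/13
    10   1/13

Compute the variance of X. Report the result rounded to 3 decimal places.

E[X] = (2/13)·(-4) + (6/13)·(-1) + (4/13)·3 + (1/13)·10 = 8/13
E[X²] = (2/13)·16 + (6/13)·1 + (4/13)·9 + (1/13)·100 = 174/13
Var(X) = 174/13 − (8/13)² = 2198/169 ≈ 13.006

13.006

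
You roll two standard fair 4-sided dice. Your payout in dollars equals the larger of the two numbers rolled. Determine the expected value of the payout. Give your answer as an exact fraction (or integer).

Distribution of the larger of the two numbers rolled: 1 w.p. 1/16, 2 w.p. 3/16, 3 w.p. 5/16, 4 w.p. 7/16
E[payout] = (1/16)·1 + (3/16)·2 + (5/16)·3 + (7/16)·4 = 25/8

25/8 dollars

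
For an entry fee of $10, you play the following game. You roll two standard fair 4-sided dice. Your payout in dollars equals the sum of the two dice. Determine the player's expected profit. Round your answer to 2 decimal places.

-$5.00

Distribution of the sum of the two dice: 2 w.p. 1/16, 3 w.p. 1/8, 4 w.p. 3/16, 5 w.p. 1/4, 6 w.p. 3/16, 7 w.p. 1/8, …
E[payout] = (1/16)·2 + (1/8)·3 + (3/16)·4 + (1/4)·5 + (3/16)·6 + (1/8)·7 + (1/16)·8 = 5
Expected profit = 5 − 10 = -5 ≈ -$5.00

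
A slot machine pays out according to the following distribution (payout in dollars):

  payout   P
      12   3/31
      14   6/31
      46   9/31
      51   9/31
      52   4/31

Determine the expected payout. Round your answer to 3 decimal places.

$38.742

E[X] = (3/31)·12 + (6/31)·14 + (9/31)·46 + (9/31)·51 + (4/31)·52
     = 1201/31 ≈ 38.742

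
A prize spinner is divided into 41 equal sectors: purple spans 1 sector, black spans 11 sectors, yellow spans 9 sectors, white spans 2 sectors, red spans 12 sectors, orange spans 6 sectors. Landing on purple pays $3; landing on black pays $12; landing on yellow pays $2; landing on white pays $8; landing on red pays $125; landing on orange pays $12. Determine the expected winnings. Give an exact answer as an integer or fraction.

E[payout] = (1/41)·3 + (11/41)·12 + (9/41)·2 + (2/41)·8 + (12/41)·125 + (6/41)·12 = 1741/41

1741/41 dollars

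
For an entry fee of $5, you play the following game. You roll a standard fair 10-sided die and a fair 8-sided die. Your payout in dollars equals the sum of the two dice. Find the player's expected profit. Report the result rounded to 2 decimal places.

Distribution of the sum of the two dice: 2 w.p. 1/80, 3 w.p. 1/40, 4 w.p. 3/80, 5 w.p. 1/20, 6 w.p. 1/16, 7 w.p. 3/40, …
E[payout] = (1/80)·2 + (1/40)·3 + (3/80)·4 + (1/20)·5 + (1/16)·6 + (3/40)·7 + (7/80)·8 + (1/10)·9 + (1/10)·10 + (1/10)·11 + (7/80)·12 + (3/40)·13 + (1/16)·14 + (1/20)·15 + (3/80)·16 + (1/40)·17 + (1/80)·18 = 10
Expected profit = 10 − 5 = 5 ≈ $5.00

$5.00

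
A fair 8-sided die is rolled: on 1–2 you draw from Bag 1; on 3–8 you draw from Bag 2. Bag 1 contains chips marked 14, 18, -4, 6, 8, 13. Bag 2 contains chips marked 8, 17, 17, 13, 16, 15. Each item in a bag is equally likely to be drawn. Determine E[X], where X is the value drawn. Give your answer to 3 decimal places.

E[X | Bag 1] = (14 + 18 − 4 + 6 + 8 + 13)/6 = 55/6
E[X | Bag 2] = (8 + 17 + 17 + 13 + 16 + 15)/6 = 43/3
E[X] = (1/4)·55/6 + (3/4)·43/3 = 313/24 ≈ 13.042

13.042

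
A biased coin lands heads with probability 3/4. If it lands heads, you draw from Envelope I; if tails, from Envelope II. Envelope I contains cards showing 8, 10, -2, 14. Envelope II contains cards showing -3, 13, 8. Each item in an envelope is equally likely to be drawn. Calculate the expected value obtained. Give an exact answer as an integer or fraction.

E[X | Envelope I] = (8 + 10 − 2 + 14)/4 = 15/2
E[X | Envelope II] = (-3 + 13 + 8)/3 = 6
E[X] = (3/4)·15/2 + (1/4)·6 = 57/8

57/8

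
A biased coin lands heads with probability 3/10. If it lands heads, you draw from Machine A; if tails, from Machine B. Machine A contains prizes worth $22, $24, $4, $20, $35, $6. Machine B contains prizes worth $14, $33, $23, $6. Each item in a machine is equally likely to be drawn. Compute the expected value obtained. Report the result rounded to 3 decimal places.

E[X | Machine A] = (22 + 24 + 4 + 20 + 35 + 6)/6 = 37/2
E[X | Machine B] = (14 + 33 + 23 + 6)/4 = 19
E[X] = (3/10)·37/2 + (7/10)·19 = 377/20 ≈ 18.850

$18.850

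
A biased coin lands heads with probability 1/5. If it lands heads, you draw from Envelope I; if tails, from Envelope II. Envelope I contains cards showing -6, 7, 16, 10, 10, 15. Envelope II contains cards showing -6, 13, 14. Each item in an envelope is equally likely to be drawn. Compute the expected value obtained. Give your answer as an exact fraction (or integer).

22/3

E[X | Envelope I] = (-6 + 7 + 16 + 10 + 10 + 15)/6 = 26/3
E[X | Envelope II] = (-6 + 13 + 14)/3 = 7
E[X] = (1/5)·26/3 + (4/5)·7 = 22/3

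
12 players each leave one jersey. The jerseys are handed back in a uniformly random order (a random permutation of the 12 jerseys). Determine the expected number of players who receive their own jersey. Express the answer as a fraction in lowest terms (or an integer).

1

Let Xᵢ = 1 if person i gets their own jersey. For each i, P(Xᵢ=1) = 1/12.
By linearity of expectation, E[X₁+…+X_12] = 12·(1/12) = 1.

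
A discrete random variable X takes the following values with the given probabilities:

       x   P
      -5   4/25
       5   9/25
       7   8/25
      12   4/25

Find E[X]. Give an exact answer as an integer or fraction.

129/25

E[X] = (4/25)·(-5) + (9/25)·5 + (8/25)·7 + (4/25)·12
     = 129/25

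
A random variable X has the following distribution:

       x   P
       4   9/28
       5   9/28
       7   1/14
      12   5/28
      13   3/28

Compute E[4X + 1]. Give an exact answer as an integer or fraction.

E[4x+1] = (9/28)·17 + (9/28)·21 + (1/14)·29 + (5/28)·49 + (3/28)·53
     = 201/7

201/7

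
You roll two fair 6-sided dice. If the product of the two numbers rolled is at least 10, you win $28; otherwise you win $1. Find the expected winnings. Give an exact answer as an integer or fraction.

61/4 dollars

E[payout] = (17/36)·1 + (19/36)·28 = 61/4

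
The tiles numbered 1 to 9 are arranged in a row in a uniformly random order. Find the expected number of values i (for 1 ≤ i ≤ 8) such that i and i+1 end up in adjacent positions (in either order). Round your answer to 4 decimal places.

For each i ∈ {1,…,8}, let Xᵢ = 1 if i and i+1 are adjacent. P(Xᵢ=1) = 2·(9−1)!/9! = 2/9.
By linearity, E[ΣXᵢ] = (8)·(2/9) = 16/9.
≈ 1.7778

1.7778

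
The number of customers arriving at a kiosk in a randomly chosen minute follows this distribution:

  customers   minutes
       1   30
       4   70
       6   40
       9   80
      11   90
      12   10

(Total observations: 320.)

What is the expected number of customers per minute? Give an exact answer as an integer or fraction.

Total = 320, so P(customers=1) = 30/320, etc.
E[X] = (3/32)·1 + (7/32)·4 + (1/8)·6 + (1/4)·9 + (9/32)·11 + (1/32)·12
     = 119/16

119/16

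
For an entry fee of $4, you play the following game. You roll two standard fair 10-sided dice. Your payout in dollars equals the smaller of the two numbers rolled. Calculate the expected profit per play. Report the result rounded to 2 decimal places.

-$0.15

Distribution of the smaller of the two numbers rolled: 1 w.p. 19/100, 2 w.p. 17/100, 3 w.p. 3/20, 4 w.p. 13/100, 5 w.p. 11/100, 6 w.p. 9/100, …
E[payout] = (19/100)·1 + (17/100)·2 + (3/20)·3 + (13/100)·4 + (11/100)·5 + (9/100)·6 + (7/100)·7 + (1/20)·8 + (3/100)·9 + (1/100)·10 = 77/20
Expected profit = 77/20 − 4 = -3/20 ≈ -$0.15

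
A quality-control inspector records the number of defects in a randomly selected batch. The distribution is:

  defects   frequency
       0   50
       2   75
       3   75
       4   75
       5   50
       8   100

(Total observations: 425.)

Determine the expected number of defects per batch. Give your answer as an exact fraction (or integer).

69/17

Total = 425, so P(defects=0) = 50/425, etc.
E[X] = (2/17)·0 + (3/17)·2 + (3/17)·3 + (3/17)·4 + (2/17)·5 + (4/17)·8
     = 69/17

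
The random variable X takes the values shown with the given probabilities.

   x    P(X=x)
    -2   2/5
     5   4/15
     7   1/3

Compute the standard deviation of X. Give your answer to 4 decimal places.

4.0475

E[X] = 43/15, E[X²] = 123/5
Var(X) = E[X²] − (E[X])² = 123/5 − 1849/225 = 3686/225
SD(X) = √(3686/225) ≈ 4.0475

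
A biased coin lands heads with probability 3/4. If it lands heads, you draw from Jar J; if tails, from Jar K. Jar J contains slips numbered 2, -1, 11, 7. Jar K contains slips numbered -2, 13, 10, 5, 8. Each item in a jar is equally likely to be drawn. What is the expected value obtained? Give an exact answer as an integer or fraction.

421/80

E[X | Jar J] = (2 − 1 + 11 + 7)/4 = 19/4
E[X | Jar K] = (-2 + 13 + 10 + 5 + 8)/5 = 34/5
E[X] = (3/4)·19/4 + (1/4)·34/5 = 421/80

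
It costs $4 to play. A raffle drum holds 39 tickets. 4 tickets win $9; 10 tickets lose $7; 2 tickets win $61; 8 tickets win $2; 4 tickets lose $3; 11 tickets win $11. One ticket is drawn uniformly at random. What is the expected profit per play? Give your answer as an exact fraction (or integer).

E[payout] = (4/39)·9 + (10/39)·(-7) + (2/39)·61 + (8/39)·2 + (4/39)·(-3) + (11/39)·11 = 71/13
Expected profit = 71/13 − 4 = 19/13

19/13 dollars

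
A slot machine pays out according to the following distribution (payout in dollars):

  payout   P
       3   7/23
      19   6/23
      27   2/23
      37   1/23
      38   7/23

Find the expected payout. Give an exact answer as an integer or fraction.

E[X] = (7/23)·3 + (6/23)·19 + (2/23)·27 + (1/23)·37 + (7/23)·38
     = 492/23

492/23 dollars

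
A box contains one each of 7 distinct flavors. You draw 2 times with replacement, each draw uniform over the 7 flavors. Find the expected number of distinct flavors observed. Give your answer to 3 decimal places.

1.857

Let Xⱼ=1 if type j appears at least once. P(Xⱼ=1) = 1 − ((7−1)/7)^2 = 13/49.
E[#distinct] = 7·13/49 = 13/7.
≈ 1.857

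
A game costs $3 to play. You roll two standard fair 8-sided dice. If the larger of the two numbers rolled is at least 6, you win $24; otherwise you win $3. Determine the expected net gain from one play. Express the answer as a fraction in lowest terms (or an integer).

819/64 dollars

E[payout] = (25/64)·3 + (39/64)·24 = 1011/64
Expected profit = 1011/64 − 3 = 819/64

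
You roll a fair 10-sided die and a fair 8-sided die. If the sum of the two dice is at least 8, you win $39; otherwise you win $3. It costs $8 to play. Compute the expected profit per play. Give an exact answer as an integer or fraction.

431/20 dollars

E[payout] = (21/80)·3 + (59/80)·39 = 591/20
Expected profit = 591/20 − 8 = 431/20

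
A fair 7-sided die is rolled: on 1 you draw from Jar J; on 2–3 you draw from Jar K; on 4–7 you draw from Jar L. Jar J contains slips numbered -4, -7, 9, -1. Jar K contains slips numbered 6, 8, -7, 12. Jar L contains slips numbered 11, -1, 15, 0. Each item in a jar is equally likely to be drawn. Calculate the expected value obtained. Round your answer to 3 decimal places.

E[X | Jar J] = (-4 − 7 + 9 − 1)/4 = -3/4
E[X | Jar K] = (6 + 8 − 7 + 12)/4 = 19/4
E[X | Jar L] = (11 − 1 + 15 + 0)/4 = 25/4
E[X] = (1/7)·(-3/4) + (2/7)·19/4 + (4/7)·25/4 = 135/28 ≈ 4.821

4.821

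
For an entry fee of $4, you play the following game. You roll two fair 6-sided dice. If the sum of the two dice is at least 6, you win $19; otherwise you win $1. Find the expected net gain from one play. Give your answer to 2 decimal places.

$10.00

E[payout] = (5/18)·1 + (13/18)·19 = 14
Expected profit = 14 − 4 = 10 ≈ $10.00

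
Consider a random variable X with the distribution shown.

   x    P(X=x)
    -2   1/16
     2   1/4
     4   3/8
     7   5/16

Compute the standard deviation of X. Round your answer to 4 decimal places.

2.4614

E[X] = 65/16, E[X²] = 361/16
Var(X) = E[X²] − (E[X])² = 361/16 − 4225/256 = 1551/256
SD(X) = √(1551/256) ≈ 2.4614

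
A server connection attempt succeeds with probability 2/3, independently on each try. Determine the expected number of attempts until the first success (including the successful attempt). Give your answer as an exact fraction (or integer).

3/2

For a geometric distribution, E[trials] = 1/p = 1/(2/3) = 3/2.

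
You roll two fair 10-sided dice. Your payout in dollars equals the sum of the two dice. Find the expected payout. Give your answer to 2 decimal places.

$11.00

Distribution of the sum of the two dice: 2 w.p. 1/100, 3 w.p. 1/50, 4 w.p. 3/100, 5 w.p. 1/25, 6 w.p. 1/20, 7 w.p. 3/50, …
E[payout] = (1/100)·2 + (1/50)·3 + (3/100)·4 + (1/25)·5 + (1/20)·6 + (3/50)·7 + (7/100)·8 + (2/25)·9 + (9/100)·10 + (1/10)·11 + (9/100)·12 + (2/25)·13 + (7/100)·14 + (3/50)·15 + (1/20)·16 + (1/25)·17 + (3/100)·18 + (1/50)·19 + (1/100)·20 = 11
≈ $11.00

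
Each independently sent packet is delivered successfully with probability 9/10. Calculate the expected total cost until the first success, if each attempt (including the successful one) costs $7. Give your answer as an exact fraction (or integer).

E[#attempts] = 1/p = 10/9; E[cost] = 7·10/9 = 70/9.

70/9 dollars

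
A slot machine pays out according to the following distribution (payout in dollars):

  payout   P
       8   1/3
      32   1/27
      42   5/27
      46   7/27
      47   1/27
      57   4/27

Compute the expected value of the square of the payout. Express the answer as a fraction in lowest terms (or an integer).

4493/3

E[X²] = (1/3)·64 + (1/27)·1024 + (5/27)·1764 + (7/27)·2116 + (1/27)·2209 + (4/27)·3249
     = 4493/3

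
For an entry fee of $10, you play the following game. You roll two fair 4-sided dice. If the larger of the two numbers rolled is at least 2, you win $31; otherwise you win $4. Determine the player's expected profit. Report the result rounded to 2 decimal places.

E[payout] = (1/16)·4 + (15/16)·31 = 469/16
Expected profit = 469/16 − 10 = 309/16 ≈ $19.31

$19.31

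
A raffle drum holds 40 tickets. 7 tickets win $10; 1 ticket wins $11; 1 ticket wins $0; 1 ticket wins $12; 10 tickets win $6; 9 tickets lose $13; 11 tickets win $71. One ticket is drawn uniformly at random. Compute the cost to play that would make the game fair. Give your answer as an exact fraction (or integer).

E[payout] = (7/40)·10 + (1/40)·11 + (1/40)·0 + (1/40)·12 + (10/40)·6 + (9/40)·(-13) + (11/40)·71 = 817/40
Fair fee = E[payout] = 817/40

817/40 dollars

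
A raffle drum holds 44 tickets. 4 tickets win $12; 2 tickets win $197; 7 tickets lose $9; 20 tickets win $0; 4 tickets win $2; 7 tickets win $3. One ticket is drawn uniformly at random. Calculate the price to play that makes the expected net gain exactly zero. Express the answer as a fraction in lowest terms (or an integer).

102/11 dollars

E[payout] = (4/44)·12 + (2/44)·197 + (7/44)·(-9) + (20/44)·0 + (4/44)·2 + (7/44)·3 = 102/11
Fair fee = E[payout] = 102/11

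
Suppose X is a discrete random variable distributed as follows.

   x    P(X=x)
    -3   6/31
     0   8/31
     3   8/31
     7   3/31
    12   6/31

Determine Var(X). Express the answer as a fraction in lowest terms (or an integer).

25446/961

E[X] = (6/31)·(-3) + (8/31)·0 + (8/31)·3 + (3/31)·7 + (6/31)·12 = 99/31
E[X²] = (6/31)·9 + (8/31)·0 + (8/31)·9 + (3/31)·49 + (6/31)·144 = 1137/31
Var(X) = 1137/31 − (99/31)² = 25446/961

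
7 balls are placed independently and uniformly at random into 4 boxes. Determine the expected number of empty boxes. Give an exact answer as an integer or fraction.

2187/4096

Let Xⱼ=1 if box j is empty. P(Xⱼ=1) = ((4-1)/4)^7 = 2187/16384.
By linearity, E[#empty] = 4·2187/16384 = 2187/4096.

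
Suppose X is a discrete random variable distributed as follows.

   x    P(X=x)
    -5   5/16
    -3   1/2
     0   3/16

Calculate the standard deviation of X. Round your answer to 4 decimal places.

E[X] = -49/16, E[X²] = 197/16
Var(X) = E[X²] − (E[X])² = 197/16 − 2401/256 = 751/256
SD(X) = √(751/256) ≈ 1.7128

1.7128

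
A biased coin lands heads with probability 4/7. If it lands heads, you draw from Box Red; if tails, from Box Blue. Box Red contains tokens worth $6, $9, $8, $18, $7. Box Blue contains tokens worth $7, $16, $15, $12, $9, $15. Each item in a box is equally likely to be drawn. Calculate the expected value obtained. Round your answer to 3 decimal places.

$10.771

E[X | Box Red] = (6 + 9 + 8 + 18 + 7)/5 = 48/5
E[X | Box Blue] = (7 + 16 + 15 + 12 + 9 + 15)/6 = 37/3
E[X] = (4/7)·48/5 + (3/7)·37/3 = 377/35 ≈ 10.771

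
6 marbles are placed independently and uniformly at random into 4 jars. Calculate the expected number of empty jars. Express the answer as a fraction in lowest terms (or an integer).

Let Xⱼ=1 if jar j is empty. P(Xⱼ=1) = ((4-1)/4)^6 = 729/4096.
By linearity, E[#empty] = 4·729/4096 = 729/1024.

729/1024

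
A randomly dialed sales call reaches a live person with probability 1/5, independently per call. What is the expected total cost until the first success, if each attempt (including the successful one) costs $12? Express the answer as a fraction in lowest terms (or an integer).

$60

E[#attempts] = 1/p = 5; E[cost] = 12·5 = 60.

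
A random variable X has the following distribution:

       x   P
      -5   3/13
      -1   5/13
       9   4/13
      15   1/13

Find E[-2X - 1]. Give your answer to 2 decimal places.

E[-2x-1] = (3/13)·9 + (5/13)·1 + (4/13)·(-19) + (1/13)·(-31)
     = -75/13 ≈ -5.77

-5.77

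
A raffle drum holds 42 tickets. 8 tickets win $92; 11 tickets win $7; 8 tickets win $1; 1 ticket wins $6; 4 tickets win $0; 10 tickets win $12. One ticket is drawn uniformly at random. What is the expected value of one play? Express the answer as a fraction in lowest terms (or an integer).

E[payout] = (8/42)·92 + (11/42)·7 + (8/42)·1 + (1/42)·6 + (4/42)·0 + (10/42)·12 = 947/42

947/42 dollars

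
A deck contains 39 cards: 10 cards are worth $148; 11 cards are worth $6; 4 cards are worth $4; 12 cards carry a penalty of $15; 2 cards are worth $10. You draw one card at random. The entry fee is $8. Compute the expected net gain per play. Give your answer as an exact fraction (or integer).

E[payout] = (10/39)·148 + (11/39)·6 + (4/39)·4 + (12/39)·(-15) + (2/39)·10 = 1402/39
Expected profit = 1402/39 − 8 = 1090/39

1090/39 dollars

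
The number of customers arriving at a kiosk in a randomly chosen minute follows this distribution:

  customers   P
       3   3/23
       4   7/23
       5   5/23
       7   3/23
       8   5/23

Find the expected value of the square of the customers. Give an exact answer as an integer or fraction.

731/23

E[X²] = (3/23)·9 + (7/23)·16 + (5/23)·25 + (3/23)·49 + (5/23)·64
     = 731/23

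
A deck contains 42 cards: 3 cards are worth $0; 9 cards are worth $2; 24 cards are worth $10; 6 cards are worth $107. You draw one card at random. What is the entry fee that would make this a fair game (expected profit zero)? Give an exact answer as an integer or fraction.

E[payout] = (3/42)·0 + (9/42)·2 + (24/42)·10 + (6/42)·107 = 150/7
Fair fee = E[payout] = 150/7

150/7 dollars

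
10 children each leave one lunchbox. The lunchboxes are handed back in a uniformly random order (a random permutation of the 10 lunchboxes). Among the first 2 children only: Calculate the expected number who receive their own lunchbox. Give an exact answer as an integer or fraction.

Let Xᵢ = 1 if person i gets their own lunchbox. For each i, P(Xᵢ=1) = 1/10.
By linearity of expectation, E[X₁+…+X_2] = 2·(1/10) = 1/5.

1/5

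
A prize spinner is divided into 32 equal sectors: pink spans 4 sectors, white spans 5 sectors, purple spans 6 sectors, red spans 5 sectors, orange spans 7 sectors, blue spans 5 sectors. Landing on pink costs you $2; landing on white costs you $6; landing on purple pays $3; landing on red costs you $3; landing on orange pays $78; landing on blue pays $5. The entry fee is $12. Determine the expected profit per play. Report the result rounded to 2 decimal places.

E[payout] = (4/32)·(-2) + (5/32)·(-6) + (6/32)·3 + (5/32)·(-3) + (7/32)·78 + (5/32)·5 = 67/4
Expected profit = 67/4 − 12 = 19/4 ≈ $4.75

$4.75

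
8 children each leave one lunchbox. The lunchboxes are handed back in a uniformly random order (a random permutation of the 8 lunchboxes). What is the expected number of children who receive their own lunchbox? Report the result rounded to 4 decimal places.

Let Xᵢ = 1 if person i gets their own lunchbox. For each i, P(Xᵢ=1) = 1/8.
By linearity of expectation, E[X₁+…+X_8] = 8·(1/8) = 1.
≈ 1.0000

1.0000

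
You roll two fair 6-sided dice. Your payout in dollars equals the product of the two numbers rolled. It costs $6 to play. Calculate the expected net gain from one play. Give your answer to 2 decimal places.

Distribution of the product of the two numbers rolled: 1 w.p. 1/36, 2 w.p. 1/18, 3 w.p. 1/18, 4 w.p. 1/12, 5 w.p. 1/18, 6 w.p. 1/9, …
E[payout] = (1/36)·1 + (1/18)·2 + (1/18)·3 + (1/12)·4 + (1/18)·5 + (1/9)·6 + (1/18)·8 + (1/36)·9 + (1/18)·10 + (1/9)·12 + (1/18)·15 + (1/36)·16 + (1/18)·18 + (1/18)·20 + (1/18)·24 + (1/36)·25 + (1/18)·30 + (1/36)·36 = 49/4
Expected profit = 49/4 − 6 = 25/4 ≈ $6.25

$6.25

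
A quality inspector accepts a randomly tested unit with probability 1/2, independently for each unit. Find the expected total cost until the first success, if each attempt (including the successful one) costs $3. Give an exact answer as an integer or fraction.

$6

E[#attempts] = 1/p = 2; E[cost] = 3·2 = 6.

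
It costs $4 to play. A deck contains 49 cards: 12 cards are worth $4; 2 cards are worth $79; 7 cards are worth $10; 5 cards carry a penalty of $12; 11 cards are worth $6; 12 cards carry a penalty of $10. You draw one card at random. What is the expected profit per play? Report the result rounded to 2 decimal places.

E[payout] = (12/49)·4 + (2/49)·79 + (7/49)·10 + (5/49)·(-12) + (11/49)·6 + (12/49)·(-10) = 162/49
Expected profit = 162/49 − 4 = -34/49 ≈ -$0.69

-$0.69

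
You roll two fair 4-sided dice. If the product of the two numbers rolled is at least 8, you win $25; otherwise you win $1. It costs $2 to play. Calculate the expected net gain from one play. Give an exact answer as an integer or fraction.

$8

E[payout] = (5/8)·1 + (3/8)·25 = 10
Expected profit = 10 − 2 = 8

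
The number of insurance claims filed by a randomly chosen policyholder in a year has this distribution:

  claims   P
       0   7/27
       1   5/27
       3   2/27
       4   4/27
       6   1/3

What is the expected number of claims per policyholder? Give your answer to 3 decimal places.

3.000

E[X] = (7/27)·0 + (5/27)·1 + (2/27)·3 + (4/27)·4 + (1/3)·6
     = 3 ≈ 3.000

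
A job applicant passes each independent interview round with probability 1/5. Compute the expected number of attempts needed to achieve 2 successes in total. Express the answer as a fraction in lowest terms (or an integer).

By linearity (sum of 2 independent geometric waits), E[trials] = 2/p = 2/(1/5) = 10.

10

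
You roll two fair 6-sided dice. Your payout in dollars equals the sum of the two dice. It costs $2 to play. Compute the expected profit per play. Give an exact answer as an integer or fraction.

$5

Distribution of the sum of the two dice: 2 w.p. 1/36, 3 w.p. 1/18, 4 w.p. 1/12, 5 w.p. 1/9, 6 w.p. 5/36, 7 w.p. 1/6, …
E[payout] = (1/36)·2 + (1/18)·3 + (1/12)·4 + (1/9)·5 + (5/36)·6 + (1/6)·7 + (5/36)·8 + (1/9)·9 + (1/12)·10 + (1/18)·11 + (1/36)·12 = 7
Expected profit = 7 − 2 = 5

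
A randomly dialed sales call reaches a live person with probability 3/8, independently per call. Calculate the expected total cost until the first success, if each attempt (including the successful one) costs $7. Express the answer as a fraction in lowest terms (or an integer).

E[#attempts] = 1/p = 8/3; E[cost] = 7·8/3 = 56/3.

56/3 dollars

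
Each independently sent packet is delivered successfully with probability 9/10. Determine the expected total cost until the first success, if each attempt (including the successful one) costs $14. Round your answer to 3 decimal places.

E[#attempts] = 1/p = 10/9; E[cost] = 14·10/9 = 140/9.
≈ 15.556

$15.556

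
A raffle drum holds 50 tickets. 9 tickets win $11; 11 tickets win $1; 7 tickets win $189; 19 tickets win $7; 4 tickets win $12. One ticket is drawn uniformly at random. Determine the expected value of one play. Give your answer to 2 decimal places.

$32.28

E[payout] = (9/50)·11 + (11/50)·1 + (7/50)·189 + (19/50)·7 + (4/50)·12 = 807/25
≈ $32.28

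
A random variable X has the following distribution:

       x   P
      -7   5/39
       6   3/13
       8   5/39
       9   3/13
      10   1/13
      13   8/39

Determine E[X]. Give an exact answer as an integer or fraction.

274/39

E[X] = (5/39)·(-7) + (3/13)·6 + (5/39)·8 + (3/13)·9 + (1/13)·10 + (8/39)·13
     = 274/39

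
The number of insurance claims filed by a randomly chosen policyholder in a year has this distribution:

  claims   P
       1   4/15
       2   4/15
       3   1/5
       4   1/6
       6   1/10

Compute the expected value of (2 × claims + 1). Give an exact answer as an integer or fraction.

19/3

E[2x+1] = (4/15)·3 + (4/15)·5 + (1/5)·7 + (1/6)·9 + (1/10)·13
     = 19/3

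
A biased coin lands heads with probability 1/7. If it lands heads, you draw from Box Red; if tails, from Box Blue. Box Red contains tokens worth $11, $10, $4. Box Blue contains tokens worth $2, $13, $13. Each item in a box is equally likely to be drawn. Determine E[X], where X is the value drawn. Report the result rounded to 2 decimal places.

$9.19

E[X | Box Red] = (11 + 10 + 4)/3 = 25/3
E[X | Box Blue] = (2 + 13 + 13)/3 = 28/3
E[X] = (1/7)·25/3 + (6/7)·28/3 = 193/21 ≈ 9.19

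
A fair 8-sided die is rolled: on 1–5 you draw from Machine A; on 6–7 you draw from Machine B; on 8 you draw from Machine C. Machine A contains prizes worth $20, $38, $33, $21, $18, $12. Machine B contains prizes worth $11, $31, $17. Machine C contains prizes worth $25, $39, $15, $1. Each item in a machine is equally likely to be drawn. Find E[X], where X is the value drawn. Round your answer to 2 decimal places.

E[X | Machine A] = (20 + 38 + 33 + 21 + 18 + 12)/6 = 71/3
E[X | Machine B] = (11 + 31 + 17)/3 = 59/3
E[X | Machine C] = (25 + 39 + 15 + 1)/4 = 20
E[X] = (5/8)·71/3 + (1/4)·59/3 + (1/8)·20 = 533/24 ≈ 22.21

$22.21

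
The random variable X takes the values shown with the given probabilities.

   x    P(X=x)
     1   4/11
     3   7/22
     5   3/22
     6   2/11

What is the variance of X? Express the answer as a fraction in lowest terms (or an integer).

E[X] = (4/11)·1 + (7/22)·3 + (3/22)·5 + (2/11)·6 = 34/11
E[X²] = (4/11)·1 + (7/22)·9 + (3/22)·25 + (2/11)·36 = 145/11
Var(X) = 145/11 − (34/11)² = 439/121

439/121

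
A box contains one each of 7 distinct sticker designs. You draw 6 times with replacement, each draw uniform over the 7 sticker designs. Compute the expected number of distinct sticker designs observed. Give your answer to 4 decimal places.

Let Xⱼ=1 if type j appears at least once. P(Xⱼ=1) = 1 − ((7−1)/7)^6 = 70993/117649.
E[#distinct] = 7·70993/117649 = 70993/16807.
≈ 4.2240

4.2240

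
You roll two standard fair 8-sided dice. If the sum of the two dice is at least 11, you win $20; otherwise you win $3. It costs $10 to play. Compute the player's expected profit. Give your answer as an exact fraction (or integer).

-91/64 dollars

E[payout] = (43/64)·3 + (21/64)·20 = 549/64
Expected profit = 549/64 − 10 = -91/64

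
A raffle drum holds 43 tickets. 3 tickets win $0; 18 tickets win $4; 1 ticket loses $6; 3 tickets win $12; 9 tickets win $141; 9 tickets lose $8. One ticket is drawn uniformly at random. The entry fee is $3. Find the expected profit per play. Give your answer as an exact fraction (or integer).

1170/43 dollars

E[payout] = (3/43)·0 + (18/43)·4 + (1/43)·(-6) + (3/43)·12 + (9/43)·141 + (9/43)·(-8) = 1299/43
Expected profit = 1299/43 − 3 = 1170/43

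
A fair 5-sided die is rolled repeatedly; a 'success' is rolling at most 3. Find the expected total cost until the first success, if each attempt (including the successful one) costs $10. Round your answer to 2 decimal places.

E[#attempts] = 1/p = 5/3; E[cost] = 10·5/3 = 50/3.
≈ 16.67

$16.67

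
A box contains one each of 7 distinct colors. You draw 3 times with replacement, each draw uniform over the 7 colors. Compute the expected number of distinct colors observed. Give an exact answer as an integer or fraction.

127/49

Let Xⱼ=1 if type j appears at least once. P(Xⱼ=1) = 1 − ((7−1)/7)^3 = 127/343.
E[#distinct] = 7·127/343 = 127/49.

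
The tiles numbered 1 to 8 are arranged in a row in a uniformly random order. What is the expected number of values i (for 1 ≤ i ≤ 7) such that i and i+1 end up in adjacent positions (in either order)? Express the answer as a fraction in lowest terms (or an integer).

7/4

For each i ∈ {1,…,7}, let Xᵢ = 1 if i and i+1 are adjacent. P(Xᵢ=1) = 2·(8−1)!/8! = 2/8.
By linearity, E[ΣXᵢ] = (7)·(2/8) = 7/4.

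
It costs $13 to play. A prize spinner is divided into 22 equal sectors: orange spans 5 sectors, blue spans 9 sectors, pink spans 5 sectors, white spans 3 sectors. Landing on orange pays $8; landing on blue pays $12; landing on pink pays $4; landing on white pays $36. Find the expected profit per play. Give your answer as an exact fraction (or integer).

-5/11 dollars

E[payout] = (5/22)·8 + (9/22)·12 + (5/22)·4 + (3/22)·36 = 138/11
Expected profit = 138/11 − 13 = -5/11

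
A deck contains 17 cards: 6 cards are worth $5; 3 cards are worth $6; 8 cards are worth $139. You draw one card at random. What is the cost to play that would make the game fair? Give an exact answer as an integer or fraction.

1160/17 dollars

E[payout] = (6/17)·5 + (3/17)·6 + (8/17)·139 = 1160/17
Fair fee = E[payout] = 1160/17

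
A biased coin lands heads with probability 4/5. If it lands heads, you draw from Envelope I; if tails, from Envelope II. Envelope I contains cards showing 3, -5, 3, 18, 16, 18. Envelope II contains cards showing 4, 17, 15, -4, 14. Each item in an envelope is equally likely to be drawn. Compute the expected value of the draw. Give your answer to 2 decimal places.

8.91

E[X | Envelope I] = (3 − 5 + 3 + 18 + 16 + 18)/6 = 53/6
E[X | Envelope II] = (4 + 17 + 15 − 4 + 14)/5 = 46/5
E[X] = (4/5)·53/6 + (1/5)·46/5 = 668/75 ≈ 8.91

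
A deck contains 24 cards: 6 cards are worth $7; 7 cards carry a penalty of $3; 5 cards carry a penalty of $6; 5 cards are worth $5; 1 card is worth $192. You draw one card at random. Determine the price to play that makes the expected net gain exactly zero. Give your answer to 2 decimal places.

E[payout] = (6/24)·7 + (7/24)·(-3) + (5/24)·(-6) + (5/24)·5 + (1/24)·192 = 26/3
Fair fee = E[payout] = 26/3 ≈ $8.67

$8.67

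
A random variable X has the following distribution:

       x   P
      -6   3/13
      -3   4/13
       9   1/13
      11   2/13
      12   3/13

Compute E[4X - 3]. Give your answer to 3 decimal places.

8.385

E[4x-3] = (3/13)·(-27) + (4/13)·(-15) + (1/13)·33 + (2/13)·41 + (3/13)·45
     = 109/13 ≈ 8.385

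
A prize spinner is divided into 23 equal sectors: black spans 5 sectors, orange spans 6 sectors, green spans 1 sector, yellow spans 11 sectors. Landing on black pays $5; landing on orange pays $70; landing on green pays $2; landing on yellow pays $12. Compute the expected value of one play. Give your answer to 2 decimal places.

E[payout] = (5/23)·5 + (6/23)·70 + (1/23)·2 + (11/23)·12 = 579/23
≈ $25.17

$25.17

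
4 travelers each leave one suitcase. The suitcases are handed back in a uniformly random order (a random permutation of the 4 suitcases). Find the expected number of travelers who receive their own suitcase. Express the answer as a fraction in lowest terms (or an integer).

1

Let Xᵢ = 1 if person i gets their own suitcase. For each i, P(Xᵢ=1) = 1/4.
By linearity of expectation, E[X₁+…+X_4] = 4·(1/4) = 1.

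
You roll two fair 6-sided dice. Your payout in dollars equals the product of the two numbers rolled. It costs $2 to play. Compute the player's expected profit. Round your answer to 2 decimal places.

$10.25

Distribution of the product of the two numbers rolled: 1 w.p. 1/36, 2 w.p. 1/18, 3 w.p. 1/18, 4 w.p. 1/12, 5 w.p. 1/18, 6 w.p. 1/9, …
E[payout] = (1/36)·1 + (1/18)·2 + (1/18)·3 + (1/12)·4 + (1/18)·5 + (1/9)·6 + (1/18)·8 + (1/36)·9 + (1/18)·10 + (1/9)·12 + (1/18)·15 + (1/36)·16 + (1/18)·18 + (1/18)·20 + (1/18)·24 + (1/36)·25 + (1/18)·30 + (1/36)·36 = 49/4
Expected profit = 49/4 − 2 = 41/4 ≈ $10.25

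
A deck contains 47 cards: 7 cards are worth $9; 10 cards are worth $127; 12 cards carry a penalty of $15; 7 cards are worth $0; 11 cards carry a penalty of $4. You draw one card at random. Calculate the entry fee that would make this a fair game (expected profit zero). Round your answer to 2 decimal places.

$23.60

E[payout] = (7/47)·9 + (10/47)·127 + (12/47)·(-15) + (7/47)·0 + (11/47)·(-4) = 1109/47
Fair fee = E[payout] = 1109/47 ≈ $23.60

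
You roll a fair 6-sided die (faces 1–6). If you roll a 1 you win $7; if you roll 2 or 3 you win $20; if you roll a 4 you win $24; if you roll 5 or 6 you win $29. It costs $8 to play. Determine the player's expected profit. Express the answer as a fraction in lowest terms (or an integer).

E[payout] = (1/6)·7 + (1/3)·20 + (1/6)·24 + (1/3)·29 = 43/2
Expected profit = 43/2 − 8 = 27/2

27/2 dollars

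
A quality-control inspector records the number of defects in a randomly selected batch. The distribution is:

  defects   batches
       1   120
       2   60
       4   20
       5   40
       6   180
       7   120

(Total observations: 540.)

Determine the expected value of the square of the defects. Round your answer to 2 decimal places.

Total = 540, so P(defects=1) = 120/540, etc.
E[X²] = (2/9)·1 + (1/9)·4 + (1/27)·16 + (2/27)·25 + (1/3)·36 + (2/9)·49
     = 26 ≈ 26.00

26.00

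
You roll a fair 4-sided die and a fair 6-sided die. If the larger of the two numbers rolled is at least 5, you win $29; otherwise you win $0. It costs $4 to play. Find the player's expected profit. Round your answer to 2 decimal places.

E[payout] = (2/3)·0 + (1/3)·29 = 29/3
Expected profit = 29/3 − 4 = 17/3 ≈ $5.67

$5.67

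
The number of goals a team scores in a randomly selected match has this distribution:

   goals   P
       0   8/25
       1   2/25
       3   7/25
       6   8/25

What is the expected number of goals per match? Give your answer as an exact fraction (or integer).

E[X] = (8/25)·0 + (2/25)·1 + (7/25)·3 + (8/25)·6
     = 71/25

71/25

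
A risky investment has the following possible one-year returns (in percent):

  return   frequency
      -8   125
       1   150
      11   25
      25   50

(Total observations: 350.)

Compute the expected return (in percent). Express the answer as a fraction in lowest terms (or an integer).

27/14

Total = 350, so P(return=-8) = 125/350, etc.
E[X] = (5/14)·(-8) + (3/7)·1 + (1/14)·11 + (1/7)·25
     = 27/14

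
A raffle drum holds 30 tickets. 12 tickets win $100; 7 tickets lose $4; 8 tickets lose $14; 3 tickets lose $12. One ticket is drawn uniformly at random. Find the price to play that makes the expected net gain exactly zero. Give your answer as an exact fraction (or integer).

E[payout] = (12/30)·100 + (7/30)·(-4) + (8/30)·(-14) + (3/30)·(-12) = 512/15
Fair fee = E[payout] = 512/15

512/15 dollars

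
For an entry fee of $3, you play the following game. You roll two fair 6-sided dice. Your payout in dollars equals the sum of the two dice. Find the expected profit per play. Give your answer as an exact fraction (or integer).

Distribution of the sum of the two dice: 2 w.p. 1/36, 3 w.p. 1/18, 4 w.p. 1/12, 5 w.p. 1/9, 6 w.p. 5/36, 7 w.p. 1/6, …
E[payout] = (1/36)·2 + (1/18)·3 + (1/12)·4 + (1/9)·5 + (5/36)·6 + (1/6)·7 + (5/36)·8 + (1/9)·9 + (1/12)·10 + (1/18)·11 + (1/36)·12 = 7
Expected profit = 7 − 3 = 4

$4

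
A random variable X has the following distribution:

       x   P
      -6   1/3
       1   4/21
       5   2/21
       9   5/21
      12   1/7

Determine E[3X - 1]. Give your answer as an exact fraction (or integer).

46/7

E[3x-1] = (1/3)·(-19) + (4/21)·2 + (2/21)·14 + (5/21)·26 + (1/7)·35
     = 46/7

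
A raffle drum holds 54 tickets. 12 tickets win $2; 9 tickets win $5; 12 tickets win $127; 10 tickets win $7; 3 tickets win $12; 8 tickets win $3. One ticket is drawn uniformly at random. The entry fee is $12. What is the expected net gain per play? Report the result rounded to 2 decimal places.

$19.91

E[payout] = (12/54)·2 + (9/54)·5 + (12/54)·127 + (10/54)·7 + (3/54)·12 + (8/54)·3 = 1723/54
Expected profit = 1723/54 − 12 = 1075/54 ≈ $19.91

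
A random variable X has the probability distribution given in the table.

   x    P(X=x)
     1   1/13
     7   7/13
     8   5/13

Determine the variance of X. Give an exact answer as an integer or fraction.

532/169

E[X] = (1/13)·1 + (7/13)·7 + (5/13)·8 = 90/13
E[X²] = (1/13)·1 + (7/13)·49 + (5/13)·64 = 664/13
Var(X) = 664/13 − (90/13)² = 532/169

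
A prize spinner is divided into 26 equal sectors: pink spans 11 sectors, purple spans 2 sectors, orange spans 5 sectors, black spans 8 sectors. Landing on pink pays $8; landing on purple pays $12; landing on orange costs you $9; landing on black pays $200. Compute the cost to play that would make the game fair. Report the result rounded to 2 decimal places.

$64.12

E[payout] = (11/26)·8 + (2/26)·12 + (5/26)·(-9) + (8/26)·200 = 1667/26
Fair fee = E[payout] = 1667/26 ≈ $64.12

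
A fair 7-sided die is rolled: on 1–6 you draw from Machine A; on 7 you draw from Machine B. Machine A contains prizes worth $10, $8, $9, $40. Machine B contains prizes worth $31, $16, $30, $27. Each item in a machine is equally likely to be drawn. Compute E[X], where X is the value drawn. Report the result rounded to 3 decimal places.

$18.071

E[X | Machine A] = (10 + 8 + 9 + 40)/4 = 67/4
E[X | Machine B] = (31 + 16 + 30 + 27)/4 = 26
E[X] = (6/7)·67/4 + (1/7)·26 = 253/14 ≈ 18.071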